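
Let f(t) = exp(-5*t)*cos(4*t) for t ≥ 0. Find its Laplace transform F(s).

F(s) = (s + 5)/((s + 5)^2 + 16)

L{cos(4t)} = s/(s^2 + 16).
By the first shifting theorem, multiplying by e^(-5t) replaces s with s + 5.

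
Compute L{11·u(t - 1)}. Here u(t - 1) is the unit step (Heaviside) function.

11*exp(-s)/s

By the second shifting theorem, L{u(t - c)·g(t - c)} = e^(-cs)·G(s) with c = 1 and G(s) = L{g(t)}.
L{11} = 11/s.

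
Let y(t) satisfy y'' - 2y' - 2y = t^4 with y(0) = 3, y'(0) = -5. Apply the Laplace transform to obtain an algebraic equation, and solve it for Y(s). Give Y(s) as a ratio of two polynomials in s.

Y(s) = (3*s^6 - 11*s^5 + 24)/(s^7 - 2*s^6 - 2*s^5)

Transform both sides with L{·}.
Using L{y''} = s^2 Y - s·y(0) - y'(0) and L{y'} = sY - y(0), with y(0) = 3, y'(0) = -5, the left side becomes (s^2 - 2*s - 2)Y - (3*s - 11).
The right side is L{t^4} = 24/s^5.
So (s^2 - 2*s - 2)Y = 24/s^5 + (3*s - 11).
Isolate Y and clear denominators.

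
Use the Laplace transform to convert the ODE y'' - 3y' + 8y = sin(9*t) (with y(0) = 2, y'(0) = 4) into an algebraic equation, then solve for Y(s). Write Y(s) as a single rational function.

Apply the Laplace transform to the equation.
Using L{y''} = s^2 Y - s·y(0) - y'(0) and L{y'} = sY - y(0), with y(0) = 2, y'(0) = 4, the left side becomes (s^2 - 3*s + 8)Y - (2*s - 2).
The right side is L{sin(9*t)} = 9/(s^2 + 81).
So (s^2 - 3*s + 8)Y = 9/(s^2 + 81) + (2*s - 2).
Isolate Y and clear denominators.

Y(s) = (2*s^3 - 2*s^2 + 162*s - 153)/(s^4 - 3*s^3 + 89*s^2 - 243*s + 648)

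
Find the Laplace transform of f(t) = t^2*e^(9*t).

2/(s - 9)^3

L{e^(9t)} = 1/(s - 9).
Then apply L{t^2·g(t)} = (-1)^2 d^2/ds^2[G(s)] with G(s) = 1/(s - 9):
differentiating 2 times and applying the sign gives 2/(s - 9)^3.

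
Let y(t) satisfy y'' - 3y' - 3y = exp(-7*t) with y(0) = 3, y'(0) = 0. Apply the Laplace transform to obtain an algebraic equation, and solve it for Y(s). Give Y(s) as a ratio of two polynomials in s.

Transform both sides with L{·}.
With L{y''} = s^2 Y - s·y(0) - y'(0) and L{y'} = sY - y(0), with y(0) = 3, y'(0) = 0: the LHS transforms to (s^2 - 3*s - 3)Y - (3*s - 9).
The right side is L{exp(-7*t)} = 1/(s + 7).
So (s^2 - 3*s - 3)Y = 1/(s + 7) + (3*s - 9).
Solve for Y(s) and write it as one ratio of polynomials.

Y(s) = (3*s^2 + 12*s - 62)/(s^3 + 4*s^2 - 24*s - 21)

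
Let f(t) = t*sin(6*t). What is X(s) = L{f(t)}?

X(s) = 12*s/(s^2 + 36)^2

L{sin(6t)} = 6/(s^2 + 36).
Then apply L{t·g(t)} = -d/ds[G(s)] with G(s) = 6/(s^2 + 36):
differentiating 1 time and applying the sign gives 12*s/(s^2 + 36)^2.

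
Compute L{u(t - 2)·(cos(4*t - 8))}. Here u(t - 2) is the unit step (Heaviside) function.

By the second shifting theorem, L{u(t - c)·g(t - c)} = e^(-cs)·H(s) with c = 2 and H(s) = L{g(t)}.
L{cos(4t)} = s/(s^2 + 16).

s*exp(-2*s)/(s^2 + 16)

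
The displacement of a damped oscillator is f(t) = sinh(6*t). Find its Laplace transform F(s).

F(s) = 6/(s^2 - 36)

L{sinh(6t)} = 6/(s^2 - 36).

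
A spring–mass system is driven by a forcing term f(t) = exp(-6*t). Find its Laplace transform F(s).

F(s) = 1/(s + 6)

L{1} = 1/s.
By the first shifting theorem, multiplying by e^(-6t) replaces s with s + 6.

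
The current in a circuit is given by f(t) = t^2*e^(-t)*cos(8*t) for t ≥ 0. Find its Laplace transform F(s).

L{cos(8t)} = s/(s^2 + 64).
Multiplying by e^(-t) shifts s → s + 1, so L{e^(-t)*cos(8*t)} = (s + 1)/((s + 1)^2 + 64).
Then apply L{t^2·g(t)} = (-1)^2 d^2/ds^2[G(s)] with G(s) = (s + 1)/((s + 1)^2 + 64):
differentiating 2 times and applying the sign gives 2*(s + 1)*(s^2 + 2*s - 191)/(s^2 + 2*s + 65)^3.

F(s) = 2*(s + 1)*(s^2 + 2*s - 191)/(s^2 + 2*s + 65)^3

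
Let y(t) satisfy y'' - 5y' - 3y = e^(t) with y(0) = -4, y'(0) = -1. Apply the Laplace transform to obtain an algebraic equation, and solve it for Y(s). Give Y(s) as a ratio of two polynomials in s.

Take the Laplace transform of both sides.
Using L{y''} = s^2 Y - s·y(0) - y'(0) and L{y'} = sY - y(0), with y(0) = -4, y'(0) = -1, the left side becomes (s^2 - 5*s - 3)Y - (-4*s + 19).
The right side is L{e^(t)} = 1/(s - 1).
So (s^2 - 5*s - 3)Y = 1/(s - 1) + (-4*s + 19).
Solve for Y(s) and write it as one ratio of polynomials.

Y(s) = (-4*s^2 + 23*s - 18)/(s^3 - 6*s^2 + 2*s + 3)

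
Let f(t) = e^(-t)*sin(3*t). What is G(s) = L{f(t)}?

L{sin(3t)} = 3/(s^2 + 9).
By the first shifting theorem, multiplying by e^(-t) replaces s with s + 1.

G(s) = 3/((s + 1)^2 + 9)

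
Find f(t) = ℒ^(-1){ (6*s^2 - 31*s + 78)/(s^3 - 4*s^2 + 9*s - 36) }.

f(t) = 2*exp(4*t) - 5*sin(3*t) + 4*cos(3*t)

Factor the denominator: s^3 - 4*s^2 + 9*s - 36 = (s - 4)*(s^2 + 9).
Partial fraction decomposition gives [2/(s - 4)] + [4*s/(s^2 + 9)] + [-15/(s^2 + 9)].
Invert each term: 2/(s - 4) ↔ 2e^(4t); 4·s/(s^2 + 9) ↔ 4cos(3t); -5·3/(s^2 + 9) ↔ -5sin(3t).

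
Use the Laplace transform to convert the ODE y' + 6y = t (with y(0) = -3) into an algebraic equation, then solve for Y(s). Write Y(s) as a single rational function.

Apply the Laplace transform to the equation.
The derivative rules (L{y'} = sY - y(0) = sY - (-3)) turn the left side into (s + 6)Y - (-3).
The right side is L{t} = s^(-2).
So (s + 6)Y = s^(-2) + (-3).
Solve for Y(s) and write it as one ratio of polynomials.

Y(s) = (-3*s^2 + 1)/(s^3 + 6*s^2)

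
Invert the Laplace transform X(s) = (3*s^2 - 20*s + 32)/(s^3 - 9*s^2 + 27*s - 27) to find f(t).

Factor the denominator: s^3 - 9*s^2 + 27*s - 27 = (s - 3)^3.
Partial fraction decomposition gives [3/(s - 3)] + [-2/(s - 3)^2] + [-1/(s - 3)^3].
Invert each term: 3/(s - 3) ↔ 3e^(3t); -2/(s - 3)^2 ↔ -2t·e^(3t); -1/(s - 3)^3 ↔ (-1/2)t^2·e^(3t).

f(t) = -t^2*exp(3*t)/2 - 2*t*exp(3*t) + 3*exp(3*t)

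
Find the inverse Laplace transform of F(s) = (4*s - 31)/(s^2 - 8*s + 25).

-5*exp(4*t)*sin(3*t) + 4*exp(4*t)*cos(3*t)

Complete the square in the denominator: s^2 - 8*s + 25 = (s - 4)^2 + 3^2.
Split the numerator to match: 4*s - 31 = 4·(s - 4) - 5·3.
Invert each term: 4·(s - 4)/((s - 4)^2 + 9) ↔ 4e^(4t)cos(3t); -5·3/((s - 4)^2 + 9) ↔ -5e^(4t)sin(3t).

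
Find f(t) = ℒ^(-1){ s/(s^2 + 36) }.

f(t) = cos(6*t)

Since L{cos(6t)} = s/(s^2 + 36), the inverse is cos(6*t).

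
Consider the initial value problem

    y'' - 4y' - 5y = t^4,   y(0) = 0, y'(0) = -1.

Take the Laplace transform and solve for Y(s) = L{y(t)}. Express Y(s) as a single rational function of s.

Y(s) = (-s^5 + 24)/(s^7 - 4*s^6 - 5*s^5)

Apply the Laplace transform to the equation.
The derivative rules (L{y''} = s^2 Y - s·y(0) - y'(0) and L{y'} = sY - y(0), with y(0) = 0, y'(0) = -1) turn the left side into (s^2 - 4*s - 5)Y - (-1).
The right side is L{t^4} = 24/s^5.
So (s^2 - 4*s - 5)Y = 24/s^5 + (-1).
Solve for Y(s) and write it as one ratio of polynomials.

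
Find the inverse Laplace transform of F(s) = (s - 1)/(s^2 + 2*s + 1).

-2*t*exp(-t) + exp(-t)

Factor the denominator: s^2 + 2*s + 1 = (s + 1)^2.
Partial fraction decomposition gives [1/(s + 1)] + [-2/(s + 1)^2].
Invert each term: 1/(s + 1) ↔ e^(-t); -2/(s + 1)^2 ↔ -2t·e^(-t).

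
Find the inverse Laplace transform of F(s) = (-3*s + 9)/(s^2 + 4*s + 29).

3*exp(-2*t)*sin(5*t) - 3*exp(-2*t)*cos(5*t)

Complete the square in the denominator: s^2 + 4*s + 29 = (s + 2)^2 + 5^2.
Split the numerator to match: -3*s + 9 = -3·(s + 2) + 3·5.
Invert each term: -3·(s + 2)/((s + 2)^2 + 25) ↔ -3e^(-2t)cos(5t); 3·5/((s + 2)^2 + 25) ↔ 3e^(-2t)sin(5t).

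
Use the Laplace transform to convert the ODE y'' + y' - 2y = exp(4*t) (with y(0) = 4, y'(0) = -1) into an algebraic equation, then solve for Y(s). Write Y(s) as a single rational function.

Apply the Laplace transform to the equation.
With L{y''} = s^2 Y - s·y(0) - y'(0) and L{y'} = sY - y(0), with y(0) = 4, y'(0) = -1: the LHS transforms to (s^2 + s - 2)Y - (4*s + 3).
The right side is L{exp(4*t)} = 1/(s - 4).
So (s^2 + s - 2)Y = 1/(s - 4) + (4*s + 3).
Isolate Y and clear denominators.

Y(s) = (4*s^2 - 13*s - 11)/(s^3 - 3*s^2 - 6*s + 8)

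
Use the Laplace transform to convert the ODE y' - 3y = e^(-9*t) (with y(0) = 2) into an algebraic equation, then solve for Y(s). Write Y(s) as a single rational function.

Transform both sides with L{·}.
The derivative rules (L{y'} = sY - y(0) = sY - 2) turn the left side into (s - 3)Y - (2).
The right side is L{e^(-9*t)} = 1/(s + 9).
So (s - 3)Y = 1/(s + 9) + (2).
Divide through and combine into a single rational function.

Y(s) = (2*s + 19)/(s^2 + 6*s - 27)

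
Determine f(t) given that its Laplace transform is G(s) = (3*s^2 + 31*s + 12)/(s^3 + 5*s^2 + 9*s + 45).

Factor the denominator: s^3 + 5*s^2 + 9*s + 45 = (s + 5)*(s^2 + 9).
Partial fraction decomposition gives [-2/(s + 5)] + [5*s/(s^2 + 9)] + [6/(s^2 + 9)].
Invert each term: -2/(s + 5) ↔ -2e^(-5t); 5·s/(s^2 + 9) ↔ 5cos(3t); 2·3/(s^2 + 9) ↔ 2sin(3t).

f(t) = 2*sin(3*t) + 5*cos(3*t) - 2*exp(-5*t)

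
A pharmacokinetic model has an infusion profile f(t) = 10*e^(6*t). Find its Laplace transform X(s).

L{10} = 10/s.
By the first shifting theorem, multiplying by e^(6t) replaces s with s - 6.

X(s) = 10/(s - 6)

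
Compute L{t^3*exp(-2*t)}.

L{t^3} = 3!/s^4 = 6/s^4.
By the first shifting theorem, multiplying by e^(-2t) replaces s with s + 2.

6/(s + 2)^4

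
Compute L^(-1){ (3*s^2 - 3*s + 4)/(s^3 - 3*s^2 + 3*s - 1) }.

Factor the denominator: s^3 - 3*s^2 + 3*s - 1 = (s - 1)^3.
Partial fraction decomposition gives [3/(s - 1)] + [3/(s - 1)^2] + [4/(s - 1)^3].
Invert each term: 3/(s - 1) ↔ 3e^(t); 3/(s - 1)^2 ↔ 3t·e^(t); 4/(s - 1)^3 ↔ (2)t^2·e^(t).

2*t^2*exp(t) + 3*t*exp(t) + 3*exp(t)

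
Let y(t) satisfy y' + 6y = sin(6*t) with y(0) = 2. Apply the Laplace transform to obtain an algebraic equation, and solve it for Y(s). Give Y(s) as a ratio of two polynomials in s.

Transform both sides with L{·}.
With L{y'} = sY - y(0) = sY - 2: the LHS transforms to (s + 6)Y - (2).
The right side is L{sin(6*t)} = 6/(s^2 + 36).
So (s + 6)Y = 6/(s^2 + 36) + (2).
Isolate Y and clear denominators.

Y(s) = (2*s^2 + 78)/(s^3 + 6*s^2 + 36*s + 216)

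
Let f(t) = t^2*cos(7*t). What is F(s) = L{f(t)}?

F(s) = 2*s*(s^2 - 147)/(s^2 + 49)^3

L{cos(7t)} = s/(s^2 + 49).
Then apply L{t^2·g(t)} = (-1)^2 d^2/ds^2[G(s)] with G(s) = s/(s^2 + 49):
differentiating 2 times and applying the sign gives 2*s*(s^2 - 147)/(s^2 + 49)^3.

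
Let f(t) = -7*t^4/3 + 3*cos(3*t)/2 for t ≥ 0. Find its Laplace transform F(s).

F(s) = 3*s/(2*(s^2 + 9)) - 56/s^5

The transform is linear, so treat each term independently.
(-7/3)·[L{t^4} = 4!/s^5 = 24/s^5]; (3/2)·[L{cos(3t)} = s/(s^2 + 9)].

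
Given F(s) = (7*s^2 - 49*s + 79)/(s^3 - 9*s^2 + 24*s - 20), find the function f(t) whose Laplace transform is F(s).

Factor the denominator: s^3 - 9*s^2 + 24*s - 20 = (s - 5)*(s - 2)^2.
Partial fraction decomposition gives [6/(s - 2)] + [-3/(s - 2)^2] + [1/(s - 5)].
Invert each term: 6/(s - 2) ↔ 6e^(2t); -3/(s - 2)^2 ↔ -3t·e^(2t); 1/(s - 5) ↔ e^(5t).

f(t) = -3*t*exp(2*t) + exp(5*t) + 6*exp(2*t)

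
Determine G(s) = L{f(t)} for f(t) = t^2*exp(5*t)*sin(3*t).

L{sin(3t)} = 3/(s^2 + 9).
Multiplying by e^(5t) shifts s → s - 5, so L{exp(5*t)*sin(3*t)} = 3/((s - 5)^2 + 9).
Then apply L{t^2·g(t)} = (-1)^2 d^2/ds^2[H(s)] with H(s) = 3/((s - 5)^2 + 9):
differentiating 2 times and applying the sign gives 18*(s^2 - 10*s + 22)/(s^2 - 10*s + 34)^3.

G(s) = 18*(s^2 - 10*s + 22)/(s^2 - 10*s + 34)^3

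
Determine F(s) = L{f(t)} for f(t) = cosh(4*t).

F(s) = s/(s^2 - 16)

L{cosh(4t)} = s/(s^2 - 16).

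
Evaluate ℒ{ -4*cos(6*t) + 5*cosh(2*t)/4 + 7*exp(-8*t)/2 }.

-4*s/(s^2 + 36) + 5*s/(4*(s^2 - 4)) + 7/(2*(s + 8))

Apply the Laplace transform termwise.
(-4)·[L{cos(6t)} = s/(s^2 + 36)]; (7/2)·[L{e^(-8t)} = 1/(s + 8)]; (5/4)·[L{cosh(2t)} = s/(s^2 - 4)].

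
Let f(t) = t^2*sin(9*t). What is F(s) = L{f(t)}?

F(s) = 54*(s^2 - 27)/(s^2 + 81)^3

L{sin(9t)} = 9/(s^2 + 81).
Then apply L{t^2·g(t)} = (-1)^2 d^2/ds^2[G(s)] with G(s) = 9/(s^2 + 81):
differentiating 2 times and applying the sign gives 54*(s^2 - 27)/(s^2 + 81)^3.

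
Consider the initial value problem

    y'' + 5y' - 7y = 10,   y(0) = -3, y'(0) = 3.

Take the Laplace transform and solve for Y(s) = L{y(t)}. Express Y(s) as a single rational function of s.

Y(s) = (-3*s^2 - 12*s + 10)/(s^3 + 5*s^2 - 7*s)

Take the Laplace transform of both sides.
The derivative rules (L{y''} = s^2 Y - s·y(0) - y'(0) and L{y'} = sY - y(0), with y(0) = -3, y'(0) = 3) turn the left side into (s^2 + 5*s - 7)Y - (-3*s - 12).
The right side is L{10} = 10/s.
So (s^2 + 5*s - 7)Y = 10/s + (-3*s - 12).
Divide through and combine into a single rational function.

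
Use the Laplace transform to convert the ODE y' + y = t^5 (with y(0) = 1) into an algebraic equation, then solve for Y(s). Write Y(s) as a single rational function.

Laplace-transform each side.
With L{y'} = sY - y(0) = sY - 1: the LHS transforms to (s + 1)Y - (1).
The right side is L{t^5} = 120/s^6.
So (s + 1)Y = 120/s^6 + (1).
Isolate Y and clear denominators.

Y(s) = (s^6 + 120)/(s^7 + s^6)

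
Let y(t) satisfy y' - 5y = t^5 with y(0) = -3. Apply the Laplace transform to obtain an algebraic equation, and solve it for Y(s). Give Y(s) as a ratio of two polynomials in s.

Y(s) = (-3*s^6 + 120)/(s^7 - 5*s^6)

Transform both sides with L{·}.
The derivative rules (L{y'} = sY - y(0) = sY - (-3)) turn the left side into (s - 5)Y - (-3).
The right side is L{t^5} = 120/s^6.
So (s - 5)Y = 120/s^6 + (-3).
Isolate Y and clear denominators.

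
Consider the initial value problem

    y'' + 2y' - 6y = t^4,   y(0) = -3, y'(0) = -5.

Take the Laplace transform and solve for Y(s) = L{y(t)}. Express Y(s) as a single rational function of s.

Take the Laplace transform of both sides.
The derivative rules (L{y''} = s^2 Y - s·y(0) - y'(0) and L{y'} = sY - y(0), with y(0) = -3, y'(0) = -5) turn the left side into (s^2 + 2*s - 6)Y - (-3*s - 11).
The right side is L{t^4} = 24/s^5.
So (s^2 + 2*s - 6)Y = 24/s^5 + (-3*s - 11).
Isolate Y and clear denominators.

Y(s) = (-3*s^6 - 11*s^5 + 24)/(s^7 + 2*s^6 - 6*s^5)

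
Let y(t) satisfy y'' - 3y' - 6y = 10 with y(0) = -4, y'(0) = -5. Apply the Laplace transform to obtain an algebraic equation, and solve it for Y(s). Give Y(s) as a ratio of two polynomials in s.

Apply the Laplace transform to the equation.
Using L{y''} = s^2 Y - s·y(0) - y'(0) and L{y'} = sY - y(0), with y(0) = -4, y'(0) = -5, the left side becomes (s^2 - 3*s - 6)Y - (-4*s + 7).
The right side is L{10} = 10/s.
So (s^2 - 3*s - 6)Y = 10/s + (-4*s + 7).
Isolate Y and clear denominators.

Y(s) = (-4*s^2 + 7*s + 10)/(s^3 - 3*s^2 - 6*s)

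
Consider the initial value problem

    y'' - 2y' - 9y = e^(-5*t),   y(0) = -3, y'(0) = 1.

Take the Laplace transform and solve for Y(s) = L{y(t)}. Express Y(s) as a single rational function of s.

Y(s) = (-3*s^2 - 8*s + 36)/(s^3 + 3*s^2 - 19*s - 45)

Transform both sides with L{·}.
Using L{y''} = s^2 Y - s·y(0) - y'(0) and L{y'} = sY - y(0), with y(0) = -3, y'(0) = 1, the left side becomes (s^2 - 2*s - 9)Y - (-3*s + 7).
The right side is L{e^(-5*t)} = 1/(s + 5).
So (s^2 - 2*s - 9)Y = 1/(s + 5) + (-3*s + 7).
Solve for Y(s) and write it as one ratio of polynomials.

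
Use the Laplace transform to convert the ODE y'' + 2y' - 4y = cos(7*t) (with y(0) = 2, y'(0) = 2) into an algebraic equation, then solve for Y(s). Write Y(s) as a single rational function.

Y(s) = (2*s^3 + 6*s^2 + 99*s + 294)/(s^4 + 2*s^3 + 45*s^2 + 98*s - 196)

Apply the Laplace transform to the equation.
Using L{y''} = s^2 Y - s·y(0) - y'(0) and L{y'} = sY - y(0), with y(0) = 2, y'(0) = 2, the left side becomes (s^2 + 2*s - 4)Y - (2*s + 6).
The right side is L{cos(7*t)} = s/(s^2 + 49).
So (s^2 + 2*s - 4)Y = s/(s^2 + 49) + (2*s + 6).
Isolate Y and clear denominators.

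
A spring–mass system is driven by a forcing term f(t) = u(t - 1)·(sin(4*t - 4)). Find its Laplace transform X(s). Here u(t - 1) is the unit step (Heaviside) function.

By the second shifting theorem, L{u(t - c)·g(t - c)} = e^(-cs)·G(s) with c = 1 and G(s) = L{g(t)}.
L{sin(4t)} = 4/(s^2 + 16).

X(s) = 4*exp(-s)/(s^2 + 16)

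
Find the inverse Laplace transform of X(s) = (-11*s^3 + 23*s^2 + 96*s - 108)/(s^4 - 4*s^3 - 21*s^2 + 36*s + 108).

Factor the denominator: s^4 - 4*s^3 - 21*s^2 + 36*s + 108 = (s - 6)*(s - 3)*(s + 2)*(s + 3).
Partial fraction decomposition gives [-1/(s - 3)] + [-2/(s + 3)] + [-5/(s - 6)] + [-3/(s + 2)].
Invert each term: -1/(s - 3) ↔ -e^(3t); -2/(s + 3) ↔ -2e^(-3t); -5/(s - 6) ↔ -5e^(6t); -3/(s + 2) ↔ -3e^(-2t).

-5*exp(6*t) - exp(3*t) - 3*exp(-2*t) - 2*exp(-3*t)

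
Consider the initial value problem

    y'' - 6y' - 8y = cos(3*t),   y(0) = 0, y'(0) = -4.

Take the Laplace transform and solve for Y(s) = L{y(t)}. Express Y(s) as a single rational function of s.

Transform both sides with L{·}.
With L{y''} = s^2 Y - s·y(0) - y'(0) and L{y'} = sY - y(0), with y(0) = 0, y'(0) = -4: the LHS transforms to (s^2 - 6*s - 8)Y - (-4).
The right side is L{cos(3*t)} = s/(s^2 + 9).
So (s^2 - 6*s - 8)Y = s/(s^2 + 9) + (-4).
Isolate Y and clear denominators.

Y(s) = (-4*s^2 + s - 36)/(s^4 - 6*s^3 + s^2 - 54*s - 72)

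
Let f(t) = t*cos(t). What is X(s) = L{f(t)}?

L{cos(t)} = s/(s^2 + 1).
Then apply L{t·g(t)} = -d/ds[G(s)] with G(s) = s/(s^2 + 1):
differentiating 1 time and applying the sign gives (s - 1)*(s + 1)/(s^2 + 1)^2.

X(s) = (s - 1)*(s + 1)/(s^2 + 1)^2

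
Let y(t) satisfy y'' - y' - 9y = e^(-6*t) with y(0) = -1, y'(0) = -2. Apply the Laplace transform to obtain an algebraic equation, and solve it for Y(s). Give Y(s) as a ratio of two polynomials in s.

Y(s) = (-s^2 - 7*s - 5)/(s^3 + 5*s^2 - 15*s - 54)

Transform both sides with L{·}.
The derivative rules (L{y''} = s^2 Y - s·y(0) - y'(0) and L{y'} = sY - y(0), with y(0) = -1, y'(0) = -2) turn the left side into (s^2 - s - 9)Y - (-s - 1).
The right side is L{e^(-6*t)} = 1/(s + 6).
So (s^2 - s - 9)Y = 1/(s + 6) + (-s - 1).
Divide through and combine into a single rational function.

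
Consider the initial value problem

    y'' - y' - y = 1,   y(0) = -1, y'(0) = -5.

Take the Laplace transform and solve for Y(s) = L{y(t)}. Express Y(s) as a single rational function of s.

Apply the Laplace transform to the equation.
With L{y''} = s^2 Y - s·y(0) - y'(0) and L{y'} = sY - y(0), with y(0) = -1, y'(0) = -5: the LHS transforms to (s^2 - s - 1)Y - (-s - 4).
The right side is L{1} = 1/s.
So (s^2 - s - 1)Y = 1/s + (-s - 4).
Isolate Y and clear denominators.

Y(s) = (-s^2 - 4*s + 1)/(s^3 - s^2 - s)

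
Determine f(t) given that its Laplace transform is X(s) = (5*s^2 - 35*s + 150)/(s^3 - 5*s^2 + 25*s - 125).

f(t) = 2*exp(5*t) - 4*sin(5*t) + 3*cos(5*t)

Factor the denominator: s^3 - 5*s^2 + 25*s - 125 = (s - 5)*(s^2 + 25).
Partial fraction decomposition gives [2/(s - 5)] + [3*s/(s^2 + 25)] + [-20/(s^2 + 25)].
Invert each term: 2/(s - 5) ↔ 2e^(5t); 3·s/(s^2 + 25) ↔ 3cos(5t); -4·5/(s^2 + 25) ↔ -4sin(5t).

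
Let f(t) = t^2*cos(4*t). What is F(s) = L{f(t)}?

F(s) = 2*s*(s^2 - 48)/(s^2 + 16)^3

L{cos(4t)} = s/(s^2 + 16).
Then apply L{t^2·g(t)} = (-1)^2 d^2/ds^2[G(s)] with G(s) = s/(s^2 + 16):
differentiating 2 times and applying the sign gives 2*s*(s^2 - 48)/(s^2 + 16)^3.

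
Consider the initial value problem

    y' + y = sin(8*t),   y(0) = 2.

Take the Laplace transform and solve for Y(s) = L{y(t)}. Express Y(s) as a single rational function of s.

Take the Laplace transform of both sides.
Using L{y'} = sY - y(0) = sY - 2, the left side becomes (s + 1)Y - (2).
The right side is L{sin(8*t)} = 8/(s^2 + 64).
So (s + 1)Y = 8/(s^2 + 64) + (2).
Solve for Y(s) and write it as one ratio of polynomials.

Y(s) = (2*s^2 + 136)/(s^3 + s^2 + 64*s + 64)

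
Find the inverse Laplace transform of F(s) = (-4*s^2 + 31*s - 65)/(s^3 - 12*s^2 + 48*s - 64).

Factor the denominator: s^3 - 12*s^2 + 48*s - 64 = (s - 4)^3.
Partial fraction decomposition gives [-4/(s - 4)] + [-1/(s - 4)^2] + [-5/(s - 4)^3].
Invert each term: -4/(s - 4) ↔ -4e^(4t); -1/(s - 4)^2 ↔ -t·e^(4t); -5/(s - 4)^3 ↔ (-5/2)t^2·e^(4t).

-5*t^2*exp(4*t)/2 - t*exp(4*t) - 4*exp(4*t)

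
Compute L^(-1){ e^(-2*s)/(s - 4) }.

Heaviside(t - 2)*(exp(4*t - 8))

The factor e^(-2s) signals a time shift by c = 2 (second shifting theorem).
L{e^(4t)} = 1/(s - 4), so L^-1{1/(s - 4)} = e^(4*t).
Hence the inverse is u(t - 2) times that function evaluated at t - 2.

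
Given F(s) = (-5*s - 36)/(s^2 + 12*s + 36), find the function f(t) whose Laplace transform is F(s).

f(t) = -6*t*exp(-6*t) - 5*exp(-6*t)

Factor the denominator: s^2 + 12*s + 36 = (s + 6)^2.
Partial fraction decomposition gives [-5/(s + 6)] + [-6/(s + 6)^2].
Invert each term: -5/(s + 6) ↔ -5e^(-6t); -6/(s + 6)^2 ↔ -6t·e^(-6t).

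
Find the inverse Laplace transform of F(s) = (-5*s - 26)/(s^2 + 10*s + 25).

-t*exp(-5*t) - 5*exp(-5*t)

Factor the denominator: s^2 + 10*s + 25 = (s + 5)^2.
Partial fraction decomposition gives [-5/(s + 5)] + [-1/(s + 5)^2].
Invert each term: -5/(s + 5) ↔ -5e^(-5t); -1/(s + 5)^2 ↔ -t·e^(-5t).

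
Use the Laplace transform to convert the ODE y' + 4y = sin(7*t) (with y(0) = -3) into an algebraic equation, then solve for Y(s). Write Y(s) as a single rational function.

Laplace-transform each side.
Using L{y'} = sY - y(0) = sY - (-3), the left side becomes (s + 4)Y - (-3).
The right side is L{sin(7*t)} = 7/(s^2 + 49).
So (s + 4)Y = 7/(s^2 + 49) + (-3).
Solve for Y(s) and write it as one ratio of polynomials.

Y(s) = (-3*s^2 - 140)/(s^3 + 4*s^2 + 49*s + 196)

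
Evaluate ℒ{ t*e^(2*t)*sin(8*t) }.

16*(s - 2)/(s^2 - 4*s + 68)^2

L{sin(8t)} = 8/(s^2 + 64).
Multiplying by e^(2t) shifts s → s - 2, so L{e^(2*t)*sin(8*t)} = 8/((s - 2)^2 + 64).
Then apply L{t·g(t)} = -d/ds[H(s)] with H(s) = 8/((s - 2)^2 + 64):
differentiating 1 time and applying the sign gives 16*(s - 2)/(s^2 - 4*s + 68)^2.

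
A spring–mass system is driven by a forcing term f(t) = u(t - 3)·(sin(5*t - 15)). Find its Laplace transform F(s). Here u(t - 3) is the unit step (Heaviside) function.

By the second shifting theorem, L{u(t - c)·g(t - c)} = e^(-cs)·G(s) with c = 3 and G(s) = L{g(t)}.
L{sin(5t)} = 5/(s^2 + 25).

F(s) = 5*exp(-3*s)/(s^2 + 25)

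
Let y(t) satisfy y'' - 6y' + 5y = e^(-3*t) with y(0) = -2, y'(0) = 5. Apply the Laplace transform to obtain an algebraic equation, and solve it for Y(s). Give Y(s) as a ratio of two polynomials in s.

Y(s) = (-2*s^2 + 11*s + 52)/(s^3 - 3*s^2 - 13*s + 15)

Transform both sides with L{·}.
The derivative rules (L{y''} = s^2 Y - s·y(0) - y'(0) and L{y'} = sY - y(0), with y(0) = -2, y'(0) = 5) turn the left side into (s^2 - 6*s + 5)Y - (-2*s + 17).
The right side is L{e^(-3*t)} = 1/(s + 3).
So (s^2 - 6*s + 5)Y = 1/(s + 3) + (-2*s + 17).
Solve for Y(s) and write it as one ratio of polynomials.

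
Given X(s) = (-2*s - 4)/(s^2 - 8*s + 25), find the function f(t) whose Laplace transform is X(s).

f(t) = -4*exp(4*t)*sin(3*t) - 2*exp(4*t)*cos(3*t)

Complete the square in the denominator: s^2 - 8*s + 25 = (s - 4)^2 + 3^2.
Split the numerator to match: -2*s - 4 = -2·(s - 4) - 4·3.
Invert each term: -2·(s - 4)/((s - 4)^2 + 9) ↔ -2e^(4t)cos(3t); -4·3/((s - 4)^2 + 9) ↔ -4e^(4t)sin(3t).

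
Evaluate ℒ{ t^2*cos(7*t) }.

L{cos(7t)} = s/(s^2 + 49).
Then apply L{t^2·g(t)} = (-1)^2 d^2/ds^2[G(s)] with G(s) = s/(s^2 + 49):
differentiating 2 times and applying the sign gives 2*s*(s^2 - 147)/(s^2 + 49)^3.

2*s*(s^2 - 147)/(s^2 + 49)^3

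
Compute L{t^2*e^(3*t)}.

L{e^(3t)} = 1/(s - 3).
Then apply L{t^2·g(t)} = (-1)^2 d^2/ds^2[G(s)] with G(s) = 1/(s - 3):
differentiating 2 times and applying the sign gives 2/(s - 3)^3.

2/(s - 3)^3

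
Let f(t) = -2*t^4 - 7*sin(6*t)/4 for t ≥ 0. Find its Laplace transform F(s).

Apply the Laplace transform termwise.
(-7/4)·[L{sin(6t)} = 6/(s^2 + 36)]; (-2)·[L{t^4} = 4!/s^5 = 24/s^5].

F(s) = -21/(2*(s^2 + 36)) - 48/s^5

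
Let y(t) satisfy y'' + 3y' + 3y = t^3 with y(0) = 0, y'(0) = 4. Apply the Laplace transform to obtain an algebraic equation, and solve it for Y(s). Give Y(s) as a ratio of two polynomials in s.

Transform both sides with L{·}.
Using L{y''} = s^2 Y - s·y(0) - y'(0) and L{y'} = sY - y(0), with y(0) = 0, y'(0) = 4, the left side becomes (s^2 + 3*s + 3)Y - (4).
The right side is L{t^3} = 6/s^4.
So (s^2 + 3*s + 3)Y = 6/s^4 + (4).
Divide through and combine into a single rational function.

Y(s) = (4*s^4 + 6)/(s^6 + 3*s^5 + 3*s^4)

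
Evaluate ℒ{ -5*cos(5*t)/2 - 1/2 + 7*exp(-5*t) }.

-5*s/(2*(s^2 + 25)) + 7/(s + 5) - 1/(2*s)

The transform is linear, so treat each term independently.
(7)·[L{e^(-5t)} = 1/(s + 5)]; (-5/2)·[L{cos(5t)} = s/(s^2 + 25)]; L{-1/2} = (-1/2)/s.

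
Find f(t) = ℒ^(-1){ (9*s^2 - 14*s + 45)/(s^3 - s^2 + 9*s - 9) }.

Factor the denominator: s^3 - s^2 + 9*s - 9 = (s - 1)*(s^2 + 9).
Partial fraction decomposition gives [4/(s - 1)] + [5*s/(s^2 + 9)] + [-9/(s^2 + 9)].
Invert each term: 4/(s - 1) ↔ 4e^(t); 5·s/(s^2 + 9) ↔ 5cos(3t); -3·3/(s^2 + 9) ↔ -3sin(3t).

f(t) = 4*exp(t) - 3*sin(3*t) + 5*cos(3*t)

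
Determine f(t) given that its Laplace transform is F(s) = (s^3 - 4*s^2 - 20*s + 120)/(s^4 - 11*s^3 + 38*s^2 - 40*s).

f(t) = 3*exp(5*t) - 5*exp(4*t) + 6*exp(2*t) - 3

Factor the denominator: s^4 - 11*s^3 + 38*s^2 - 40*s = s*(s - 5)*(s - 4)*(s - 2).
Partial fraction decomposition gives [3/(s - 5)] + [-5/(s - 4)] + [6/(s - 2)] + [-3/s].
Invert each term: 3/(s - 5) ↔ 3e^(5t); -5/(s - 4) ↔ -5e^(4t); 6/(s - 2) ↔ 6e^(2t); -3/(s - 0) ↔ -3e^(0t).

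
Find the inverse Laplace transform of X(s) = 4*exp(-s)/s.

Heaviside(t - 1)*(4)

The factor e^(-s) signals a time shift by c = 1 (second shifting theorem).
L{4} = 4/s, so L^-1{4/s} = 4.
Hence the inverse is u(t - 1) times that function evaluated at t - 1.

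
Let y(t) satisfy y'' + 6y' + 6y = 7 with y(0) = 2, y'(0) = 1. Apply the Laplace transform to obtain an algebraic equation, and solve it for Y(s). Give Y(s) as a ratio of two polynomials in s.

Transform both sides with L{·}.
Using L{y''} = s^2 Y - s·y(0) - y'(0) and L{y'} = sY - y(0), with y(0) = 2, y'(0) = 1, the left side becomes (s^2 + 6*s + 6)Y - (2*s + 13).
The right side is L{7} = 7/s.
So (s^2 + 6*s + 6)Y = 7/s + (2*s + 13).
Solve for Y(s) and write it as one ratio of polynomials.

Y(s) = (2*s^2 + 13*s + 7)/(s^3 + 6*s^2 + 6*s)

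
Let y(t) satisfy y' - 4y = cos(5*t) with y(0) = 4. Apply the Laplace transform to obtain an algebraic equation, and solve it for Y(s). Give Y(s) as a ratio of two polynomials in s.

Y(s) = (4*s^2 + s + 100)/(s^3 - 4*s^2 + 25*s - 100)

Take the Laplace transform of both sides.
With L{y'} = sY - y(0) = sY - 4: the LHS transforms to (s - 4)Y - (4).
The right side is L{cos(5*t)} = s/(s^2 + 25).
So (s - 4)Y = s/(s^2 + 25) + (4).
Isolate Y and clear denominators.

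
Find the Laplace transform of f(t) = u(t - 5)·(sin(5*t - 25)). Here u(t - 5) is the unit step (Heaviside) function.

By the second shifting theorem, L{u(t - c)·g(t - c)} = e^(-cs)·G(s) with c = 5 and G(s) = L{g(t)}.
L{sin(5t)} = 5/(s^2 + 25).

5*exp(-5*s)/(s^2 + 25)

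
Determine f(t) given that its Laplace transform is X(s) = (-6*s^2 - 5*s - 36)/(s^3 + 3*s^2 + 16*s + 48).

f(t) = sin(4*t) - 3*cos(4*t) - 3*exp(-3*t)

Factor the denominator: s^3 + 3*s^2 + 16*s + 48 = (s + 3)*(s^2 + 16).
Partial fraction decomposition gives [-3/(s + 3)] + [-3*s/(s^2 + 16)] + [4/(s^2 + 16)].
Invert each term: -3/(s + 3) ↔ -3e^(-3t); -3·s/(s^2 + 16) ↔ -3cos(4t); 1·4/(s^2 + 16) ↔ sin(4t).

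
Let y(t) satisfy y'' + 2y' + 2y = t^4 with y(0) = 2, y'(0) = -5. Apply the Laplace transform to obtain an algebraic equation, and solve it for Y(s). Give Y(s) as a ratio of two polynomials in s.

Apply the Laplace transform to the equation.
The derivative rules (L{y''} = s^2 Y - s·y(0) - y'(0) and L{y'} = sY - y(0), with y(0) = 2, y'(0) = -5) turn the left side into (s^2 + 2*s + 2)Y - (2*s - 1).
The right side is L{t^4} = 24/s^5.
So (s^2 + 2*s + 2)Y = 24/s^5 + (2*s - 1).
Solve for Y(s) and write it as one ratio of polynomials.

Y(s) = (2*s^6 - s^5 + 24)/(s^7 + 2*s^6 + 2*s^5)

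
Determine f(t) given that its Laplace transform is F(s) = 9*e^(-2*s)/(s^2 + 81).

The factor e^(-2s) signals a time shift by c = 2 (second shifting theorem).
L{sin(9t)} = 9/(s^2 + 81), so L^-1{9/(s^2 + 81)} = sin(9*t).
Hence the inverse is u(t - 2) times that function evaluated at t - 2.

f(t) = Heaviside(t - 2)*(sin(9*t - 18))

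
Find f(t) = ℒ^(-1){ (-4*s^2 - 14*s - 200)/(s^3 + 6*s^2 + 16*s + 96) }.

f(t) = -5*sin(4*t) + cos(4*t) - 5*exp(-6*t)

Factor the denominator: s^3 + 6*s^2 + 16*s + 96 = (s + 6)*(s^2 + 16).
Partial fraction decomposition gives [-5/(s + 6)] + [s/(s^2 + 16)] + [-20/(s^2 + 16)].
Invert each term: -5/(s + 6) ↔ -5e^(-6t); 1·s/(s^2 + 16) ↔ cos(4t); -5·4/(s^2 + 16) ↔ -5sin(4t).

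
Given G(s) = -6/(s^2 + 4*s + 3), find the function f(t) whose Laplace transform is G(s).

Rewrite the denominator: s^2 + 4*s + 3 = (s + 2)^2 - 1.
The form in (s + 2) signals a first-shifting-theorem factor e^(-2t).
Since L{sinh(t)} = 1/(s^2 - 1), the inverse is e^(-2*t)*sinh(t), scaled by -6.

f(t) = -6*exp(-2*t)*sinh(t)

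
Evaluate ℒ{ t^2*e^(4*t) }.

L{e^(4t)} = 1/(s - 4).
Then apply L{t^2·g(t)} = (-1)^2 d^2/ds^2[G(s)] with G(s) = 1/(s - 4):
differentiating 2 times and applying the sign gives 2/(s - 4)^3.

2/(s - 4)^3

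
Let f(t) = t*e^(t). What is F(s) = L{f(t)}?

F(s) = (s - 1)^(-2)

L{e^(t)} = 1/(s - 1).
Then apply L{t·g(t)} = -d/ds[G(s)] with G(s) = 1/(s - 1):
differentiating 1 time and applying the sign gives (s - 1)^(-2).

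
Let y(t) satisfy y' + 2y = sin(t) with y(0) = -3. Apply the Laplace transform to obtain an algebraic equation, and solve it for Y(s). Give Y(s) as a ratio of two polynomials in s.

Take the Laplace transform of both sides.
With L{y'} = sY - y(0) = sY - (-3): the LHS transforms to (s + 2)Y - (-3).
The right side is L{sin(t)} = 1/(s^2 + 1).
So (s + 2)Y = 1/(s^2 + 1) + (-3).
Solve for Y(s) and write it as one ratio of polynomials.

Y(s) = (-3*s^2 - 2)/(s^3 + 2*s^2 + s + 2)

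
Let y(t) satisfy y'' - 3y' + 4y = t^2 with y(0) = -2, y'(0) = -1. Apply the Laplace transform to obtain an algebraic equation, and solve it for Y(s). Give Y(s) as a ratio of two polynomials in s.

Y(s) = (-2*s^4 + 5*s^3 + 2)/(s^5 - 3*s^4 + 4*s^3)

Transform both sides with L{·}.
Using L{y''} = s^2 Y - s·y(0) - y'(0) and L{y'} = sY - y(0), with y(0) = -2, y'(0) = -1, the left side becomes (s^2 - 3*s + 4)Y - (-2*s + 5).
The right side is L{t^2} = 2/s^3.
So (s^2 - 3*s + 4)Y = 2/s^3 + (-2*s + 5).
Divide through and combine into a single rational function.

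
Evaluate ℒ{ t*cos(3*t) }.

L{cos(3t)} = s/(s^2 + 9).
Then apply L{t·g(t)} = -d/ds[G(s)] with G(s) = s/(s^2 + 9):
differentiating 1 time and applying the sign gives (s - 3)*(s + 3)/(s^2 + 9)^2.

(s - 3)*(s + 3)/(s^2 + 9)^2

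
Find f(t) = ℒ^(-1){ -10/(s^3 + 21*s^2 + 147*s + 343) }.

Rewrite the denominator: s^3 + 21*s^2 + 147*s + 343 = (s + 7)^3.
The form in (s + 7) signals a first-shifting-theorem factor e^(-7t).
Since L{t^2} = 2!/s^3 = 2/s^3, the inverse is t^2*e^(-7*t), scaled by -5.

f(t) = -5*t^2*exp(-7*t)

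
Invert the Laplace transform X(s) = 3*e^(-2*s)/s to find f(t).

f(t) = Heaviside(t - 2)*(3)

The factor e^(-2s) signals a time shift by c = 2 (second shifting theorem).
L{3} = 3/s, so L^-1{3/s} = 3.
Hence the inverse is u(t - 2) times that function evaluated at t - 2.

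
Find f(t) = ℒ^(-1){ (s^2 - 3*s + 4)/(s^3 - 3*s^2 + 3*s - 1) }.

Factor the denominator: s^3 - 3*s^2 + 3*s - 1 = (s - 1)^3.
Partial fraction decomposition gives [1/(s - 1)] + [-1/(s - 1)^2] + [2/(s - 1)^3].
Invert each term: 1/(s - 1) ↔ e^(t); -1/(s - 1)^2 ↔ -t·e^(t); 2/(s - 1)^3 ↔ (1)t^2·e^(t).

f(t) = t^2*exp(t) - t*exp(t) + exp(t)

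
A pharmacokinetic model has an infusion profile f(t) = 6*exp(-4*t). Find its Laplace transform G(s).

G(s) = 6/(s + 4)

L{6} = 6/s.
By the first shifting theorem, multiplying by e^(-4t) replaces s with s + 4.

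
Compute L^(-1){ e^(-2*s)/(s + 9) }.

Heaviside(t - 2)*(exp(-9*t + 18))

The factor e^(-2s) signals a time shift by c = 2 (second shifting theorem).
L{e^(-9t)} = 1/(s + 9), so L^-1{1/(s + 9)} = e^(-9*t).
Hence the inverse is u(t - 2) times that function evaluated at t - 2.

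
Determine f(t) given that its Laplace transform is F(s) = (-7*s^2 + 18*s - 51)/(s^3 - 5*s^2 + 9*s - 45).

Factor the denominator: s^3 - 5*s^2 + 9*s - 45 = (s - 5)*(s^2 + 9).
Partial fraction decomposition gives [-4/(s - 5)] + [-3*s/(s^2 + 9)] + [3/(s^2 + 9)].
Invert each term: -4/(s - 5) ↔ -4e^(5t); -3·s/(s^2 + 9) ↔ -3cos(3t); 1·3/(s^2 + 9) ↔ sin(3t).

f(t) = -4*exp(5*t) + sin(3*t) - 3*cos(3*t)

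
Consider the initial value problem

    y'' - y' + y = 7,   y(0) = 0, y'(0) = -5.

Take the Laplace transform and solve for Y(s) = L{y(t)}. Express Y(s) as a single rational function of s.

Y(s) = (-5*s + 7)/(s^3 - s^2 + s)

Transform both sides with L{·}.
The derivative rules (L{y''} = s^2 Y - s·y(0) - y'(0) and L{y'} = sY - y(0), with y(0) = 0, y'(0) = -5) turn the left side into (s^2 - s + 1)Y - (-5).
The right side is L{7} = 7/s.
So (s^2 - s + 1)Y = 7/s + (-5).
Isolate Y and clear denominators.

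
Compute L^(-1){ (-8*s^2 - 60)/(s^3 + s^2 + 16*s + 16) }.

sin(4*t) - 4*cos(4*t) - 4*exp(-t)

Factor the denominator: s^3 + s^2 + 16*s + 16 = (s + 1)*(s^2 + 16).
Partial fraction decomposition gives [-4/(s + 1)] + [-4*s/(s^2 + 16)] + [4/(s^2 + 16)].
Invert each term: -4/(s + 1) ↔ -4e^(-t); -4·s/(s^2 + 16) ↔ -4cos(4t); 1·4/(s^2 + 16) ↔ sin(4t).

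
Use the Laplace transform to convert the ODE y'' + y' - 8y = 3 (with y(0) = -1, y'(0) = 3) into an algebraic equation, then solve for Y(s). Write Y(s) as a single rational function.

Y(s) = (-s^2 + 2*s + 3)/(s^3 + s^2 - 8*s)

Transform both sides with L{·}.
Using L{y''} = s^2 Y - s·y(0) - y'(0) and L{y'} = sY - y(0), with y(0) = -1, y'(0) = 3, the left side becomes (s^2 + s - 8)Y - (-s + 2).
The right side is L{3} = 3/s.
So (s^2 + s - 8)Y = 3/s + (-s + 2).
Solve for Y(s) and write it as one ratio of polynomials.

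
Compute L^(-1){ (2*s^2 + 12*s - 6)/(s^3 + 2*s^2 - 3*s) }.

2*exp(t) + 2 - 2*exp(-3*t)

Factor the denominator: s^3 + 2*s^2 - 3*s = s*(s - 1)*(s + 3).
Partial fraction decomposition gives [-2/(s + 3)] + [2/s] + [2/(s - 1)].
Invert each term: -2/(s + 3) ↔ -2e^(-3t); 2/(s - 0) ↔ 2e^(0t); 2/(s - 1) ↔ 2e^(t).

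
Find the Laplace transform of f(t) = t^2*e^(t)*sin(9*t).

54*(s^2 - 2*s - 26)/(s^2 - 2*s + 82)^3

L{sin(9t)} = 9/(s^2 + 81).
Multiplying by e^(t) shifts s → s - 1, so L{e^(t)*sin(9*t)} = 9/((s - 1)^2 + 81).
Then apply L{t^2·g(t)} = (-1)^2 d^2/ds^2[G(s)] with G(s) = 9/((s - 1)^2 + 81):
differentiating 2 times and applying the sign gives 54*(s^2 - 2*s - 26)/(s^2 - 2*s + 82)^3.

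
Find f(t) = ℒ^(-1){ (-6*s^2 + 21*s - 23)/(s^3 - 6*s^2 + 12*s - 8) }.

Factor the denominator: s^3 - 6*s^2 + 12*s - 8 = (s - 2)^3.
Partial fraction decomposition gives [-6/(s - 2)] + [-3/(s - 2)^2] + [-5/(s - 2)^3].
Invert each term: -6/(s - 2) ↔ -6e^(2t); -3/(s - 2)^2 ↔ -3t·e^(2t); -5/(s - 2)^3 ↔ (-5/2)t^2·e^(2t).

f(t) = -5*t^2*exp(2*t)/2 - 3*t*exp(2*t) - 6*exp(2*t)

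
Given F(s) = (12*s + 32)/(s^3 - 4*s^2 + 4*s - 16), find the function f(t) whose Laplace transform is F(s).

f(t) = 4*exp(4*t) - 2*sin(2*t) - 4*cos(2*t)

Factor the denominator: s^3 - 4*s^2 + 4*s - 16 = (s - 4)*(s^2 + 4).
Partial fraction decomposition gives [4/(s - 4)] + [-4*s/(s^2 + 4)] + [-4/(s^2 + 4)].
Invert each term: 4/(s - 4) ↔ 4e^(4t); -4·s/(s^2 + 4) ↔ -4cos(2t); -2·2/(s^2 + 4) ↔ -2sin(2t).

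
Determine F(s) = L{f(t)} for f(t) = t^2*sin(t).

L{sin(t)} = 1/(s^2 + 1).
Then apply L{t^2·g(t)} = (-1)^2 d^2/ds^2[G(s)] with G(s) = 1/(s^2 + 1):
differentiating 2 times and applying the sign gives 2*(3*s^2 - 1)/(s^2 + 1)^3.

F(s) = 2*(3*s^2 - 1)/(s^2 + 1)^3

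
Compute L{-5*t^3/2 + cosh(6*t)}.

s/(s^2 - 36) - 15/s^4

Apply the Laplace transform termwise.
(-5/2)·[L{t^3} = 3!/s^4 = 6/s^4]; L{cosh(6t)} = s/(s^2 - 36).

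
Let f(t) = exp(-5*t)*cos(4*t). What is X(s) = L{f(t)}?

L{cos(4t)} = s/(s^2 + 16).
By the first shifting theorem, multiplying by e^(-5t) replaces s with s + 5.

X(s) = (s + 5)/((s + 5)^2 + 16)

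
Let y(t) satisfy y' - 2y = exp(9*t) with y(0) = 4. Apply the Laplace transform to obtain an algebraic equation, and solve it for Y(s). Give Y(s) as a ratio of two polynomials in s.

Y(s) = (4*s - 35)/(s^2 - 11*s + 18)

Apply the Laplace transform to the equation.
With L{y'} = sY - y(0) = sY - 4: the LHS transforms to (s - 2)Y - (4).
The right side is L{exp(9*t)} = 1/(s - 9).
So (s - 2)Y = 1/(s - 9) + (4).
Solve for Y(s) and write it as one ratio of polynomials.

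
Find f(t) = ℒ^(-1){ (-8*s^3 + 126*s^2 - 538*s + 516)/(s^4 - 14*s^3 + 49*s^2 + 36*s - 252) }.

Factor the denominator: s^4 - 14*s^3 + 49*s^2 + 36*s - 252 = (s - 7)*(s - 6)*(s - 3)*(s + 2).
Partial fraction decomposition gives [5/(s - 7)] + [-4/(s - 6)] + [-6/(s + 2)] + [-3/(s - 3)].
Invert each term: 5/(s - 7) ↔ 5e^(7t); -4/(s - 6) ↔ -4e^(6t); -6/(s + 2) ↔ -6e^(-2t); -3/(s - 3) ↔ -3e^(3t).

f(t) = 5*exp(7*t) - 4*exp(6*t) - 3*exp(3*t) - 6*exp(-2*t)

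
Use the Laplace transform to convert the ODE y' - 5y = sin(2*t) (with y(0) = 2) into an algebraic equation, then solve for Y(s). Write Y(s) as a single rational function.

Take the Laplace transform of both sides.
Using L{y'} = sY - y(0) = sY - 2, the left side becomes (s - 5)Y - (2).
The right side is L{sin(2*t)} = 2/(s^2 + 4).
So (s - 5)Y = 2/(s^2 + 4) + (2).
Divide through and combine into a single rational function.

Y(s) = (2*s^2 + 10)/(s^3 - 5*s^2 + 4*s - 20)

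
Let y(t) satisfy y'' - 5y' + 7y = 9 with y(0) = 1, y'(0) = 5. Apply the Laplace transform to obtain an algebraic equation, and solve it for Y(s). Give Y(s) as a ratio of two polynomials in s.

Y(s) = (s^2 + 9)/(s^3 - 5*s^2 + 7*s)

Laplace-transform each side.
The derivative rules (L{y''} = s^2 Y - s·y(0) - y'(0) and L{y'} = sY - y(0), with y(0) = 1, y'(0) = 5) turn the left side into (s^2 - 5*s + 7)Y - (s).
The right side is L{9} = 9/s.
So (s^2 - 5*s + 7)Y = 9/s + (s).
Solve for Y(s) and write it as one ratio of polynomials.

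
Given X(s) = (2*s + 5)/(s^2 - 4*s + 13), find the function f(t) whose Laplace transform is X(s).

Complete the square in the denominator: s^2 - 4*s + 13 = (s - 2)^2 + 3^2.
Split the numerator to match: 2*s + 5 = 2·(s - 2) + 3·3.
Invert each term: 2·(s - 2)/((s - 2)^2 + 9) ↔ 2e^(2t)cos(3t); 3·3/((s - 2)^2 + 9) ↔ 3e^(2t)sin(3t).

f(t) = 3*exp(2*t)*sin(3*t) + 2*exp(2*t)*cos(3*t)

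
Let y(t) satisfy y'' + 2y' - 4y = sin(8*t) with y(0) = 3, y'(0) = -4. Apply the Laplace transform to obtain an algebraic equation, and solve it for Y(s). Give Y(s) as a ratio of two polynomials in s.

Laplace-transform each side.
The derivative rules (L{y''} = s^2 Y - s·y(0) - y'(0) and L{y'} = sY - y(0), with y(0) = 3, y'(0) = -4) turn the left side into (s^2 + 2*s - 4)Y - (3*s + 2).
The right side is L{sin(8*t)} = 8/(s^2 + 64).
So (s^2 + 2*s - 4)Y = 8/(s^2 + 64) + (3*s + 2).
Divide through and combine into a single rational function.

Y(s) = (3*s^3 + 2*s^2 + 192*s + 136)/(s^4 + 2*s^3 + 60*s^2 + 128*s - 256)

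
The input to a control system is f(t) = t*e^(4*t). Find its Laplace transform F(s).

F(s) = (s - 4)^(-2)

L{e^(4t)} = 1/(s - 4).
Then apply L{t·g(t)} = -d/ds[G(s)] with G(s) = 1/(s - 4):
differentiating 1 time and applying the sign gives (s - 4)^(-2).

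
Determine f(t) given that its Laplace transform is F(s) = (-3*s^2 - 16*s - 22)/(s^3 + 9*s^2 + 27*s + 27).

f(t) = -t^2*exp(-3*t)/2 + 2*t*exp(-3*t) - 3*exp(-3*t)

Factor the denominator: s^3 + 9*s^2 + 27*s + 27 = (s + 3)^3.
Partial fraction decomposition gives [-3/(s + 3)] + [2/(s + 3)^2] + [-1/(s + 3)^3].
Invert each term: -3/(s + 3) ↔ -3e^(-3t); 2/(s + 3)^2 ↔ 2t·e^(-3t); -1/(s + 3)^3 ↔ (-1/2)t^2·e^(-3t).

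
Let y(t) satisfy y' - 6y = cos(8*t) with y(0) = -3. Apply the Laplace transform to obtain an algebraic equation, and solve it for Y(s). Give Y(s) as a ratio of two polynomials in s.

Transform both sides with L{·}.
The derivative rules (L{y'} = sY - y(0) = sY - (-3)) turn the left side into (s - 6)Y - (-3).
The right side is L{cos(8*t)} = s/(s^2 + 64).
So (s - 6)Y = s/(s^2 + 64) + (-3).
Solve for Y(s) and write it as one ratio of polynomials.

Y(s) = (-3*s^2 + s - 192)/(s^3 - 6*s^2 + 64*s - 384)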